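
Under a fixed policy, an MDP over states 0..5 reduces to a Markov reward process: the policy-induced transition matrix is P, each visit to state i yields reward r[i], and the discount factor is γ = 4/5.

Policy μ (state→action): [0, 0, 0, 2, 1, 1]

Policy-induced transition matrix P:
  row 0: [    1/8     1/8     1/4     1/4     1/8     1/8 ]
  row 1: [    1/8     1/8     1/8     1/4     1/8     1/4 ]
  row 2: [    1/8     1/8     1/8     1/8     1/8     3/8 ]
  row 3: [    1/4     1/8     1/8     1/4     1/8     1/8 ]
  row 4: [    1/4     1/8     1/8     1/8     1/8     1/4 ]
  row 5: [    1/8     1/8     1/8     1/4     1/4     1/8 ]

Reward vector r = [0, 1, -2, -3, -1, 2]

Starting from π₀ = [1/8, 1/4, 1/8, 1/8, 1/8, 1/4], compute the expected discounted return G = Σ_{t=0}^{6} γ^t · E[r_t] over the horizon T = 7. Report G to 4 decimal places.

t=0: π = [0.1250, 0.2500, 0.1250, 0.1250, 0.1250, 0.2500], E[r] = 0.0000, γ^t·E[r] = 0.000000, running G = 0.000000
t=1: π = [0.1563, 0.1250, 0.1406, 0.2188, 0.1563, 0.2031], E[r] = -0.5625, γ^t·E[r] = -0.450000, running G = -0.450000
t=2: π = [0.1719, 0.1250, 0.1445, 0.2129, 0.1504, 0.1953], E[r] = -0.5625, γ^t·E[r] = -0.360000, running G = -0.810000
t=3: π = [0.1704, 0.1250, 0.1465, 0.2131, 0.1494, 0.1956], E[r] = -0.5657, γ^t·E[r] = -0.289625, running G = -1.099625
t=4: π = [0.1703, 0.1250, 0.1463, 0.2130, 0.1494, 0.1959], E[r] = -0.5642, γ^t·E[r] = -0.231113, running G = -1.330738
t=5: π = [0.1703, 0.1250, 0.1463, 0.2130, 0.1495, 0.1959], E[r] = -0.5644, γ^t·E[r] = -0.184944, running G = -1.515681
t=6: π = [0.1703, 0.1250, 0.1463, 0.2130, 0.1495, 0.1959], E[r] = -0.5644, γ^t·E[r] = -0.147948, running G = -1.663629

G = -1.6636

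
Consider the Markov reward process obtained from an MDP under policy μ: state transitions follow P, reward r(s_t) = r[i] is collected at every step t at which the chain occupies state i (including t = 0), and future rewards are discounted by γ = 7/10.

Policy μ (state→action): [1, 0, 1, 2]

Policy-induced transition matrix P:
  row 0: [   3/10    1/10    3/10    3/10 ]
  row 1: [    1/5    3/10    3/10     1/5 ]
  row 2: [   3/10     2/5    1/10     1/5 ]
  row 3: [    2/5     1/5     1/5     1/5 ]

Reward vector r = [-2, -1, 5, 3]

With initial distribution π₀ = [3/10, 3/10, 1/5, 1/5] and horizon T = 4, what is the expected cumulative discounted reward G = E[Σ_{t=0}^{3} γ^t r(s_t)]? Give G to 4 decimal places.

t=0: π = [0.3000, 0.3000, 0.2000, 0.2000], E[r] = 0.7000, γ^t·E[r] = 0.700000, running G = 0.700000
t=1: π = [0.2900, 0.2400, 0.2400, 0.2300], E[r] = 1.0700, γ^t·E[r] = 0.749000, running G = 1.449000
t=2: π = [0.2990, 0.2430, 0.2290, 0.2290], E[r] = 0.9910, γ^t·E[r] = 0.485590, running G = 1.934590
t=3: π = [0.2986, 0.2402, 0.2313, 0.2299], E[r] = 1.0088, γ^t·E[r] = 0.346018, running G = 2.280608

G = 2.2806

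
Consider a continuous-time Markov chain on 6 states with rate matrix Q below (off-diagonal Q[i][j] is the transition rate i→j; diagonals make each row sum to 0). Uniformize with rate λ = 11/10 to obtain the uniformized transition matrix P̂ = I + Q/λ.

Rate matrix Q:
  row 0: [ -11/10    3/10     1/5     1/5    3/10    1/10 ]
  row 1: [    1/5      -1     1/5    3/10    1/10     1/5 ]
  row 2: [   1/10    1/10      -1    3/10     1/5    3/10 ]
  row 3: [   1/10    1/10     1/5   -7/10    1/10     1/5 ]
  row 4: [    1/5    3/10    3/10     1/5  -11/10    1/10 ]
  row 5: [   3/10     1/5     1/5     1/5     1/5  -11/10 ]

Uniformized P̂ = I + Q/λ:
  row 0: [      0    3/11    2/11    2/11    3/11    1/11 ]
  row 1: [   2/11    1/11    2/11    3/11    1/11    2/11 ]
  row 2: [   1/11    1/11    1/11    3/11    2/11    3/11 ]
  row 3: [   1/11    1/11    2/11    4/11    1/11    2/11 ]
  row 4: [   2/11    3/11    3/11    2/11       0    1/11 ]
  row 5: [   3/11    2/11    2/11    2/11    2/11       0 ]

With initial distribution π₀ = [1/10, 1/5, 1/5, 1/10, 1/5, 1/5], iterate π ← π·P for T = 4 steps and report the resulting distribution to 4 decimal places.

t=0: π = [0.1000, 0.2000, 0.2000, 0.1000, 0.2000, 0.2000]
t=1: π = [0.1545, 0.1636, 0.1818, 0.2364, 0.1273, 0.1364]
t=2: π = [0.1281, 0.1545, 0.1769, 0.2562, 0.1364, 0.1479]
t=3: π = [0.1326, 0.1524, 0.1781, 0.2585, 0.1313, 0.1470]
t=4: π = [0.1314, 0.1523, 0.1776, 0.2589, 0.1326, 0.1473]

π = [0.1314, 0.1523, 0.1776, 0.2589, 0.1326, 0.1473]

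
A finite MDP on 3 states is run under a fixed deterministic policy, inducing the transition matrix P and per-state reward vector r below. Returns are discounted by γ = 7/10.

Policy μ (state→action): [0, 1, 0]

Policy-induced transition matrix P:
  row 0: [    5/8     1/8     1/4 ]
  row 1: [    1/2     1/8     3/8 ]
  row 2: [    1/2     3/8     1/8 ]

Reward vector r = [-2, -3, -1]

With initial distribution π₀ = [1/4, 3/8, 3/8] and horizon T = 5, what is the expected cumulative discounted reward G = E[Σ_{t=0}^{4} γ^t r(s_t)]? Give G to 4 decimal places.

G = -5.4626

t=0: π = [0.2500, 0.3750, 0.3750], E[r] = -2.0000, γ^t·E[r] = -2.000000, running G = -2.000000
t=1: π = [0.5313, 0.2188, 0.2500], E[r] = -1.9688, γ^t·E[r] = -1.378125, running G = -3.378125
t=2: π = [0.5664, 0.1875, 0.2461], E[r] = -1.9414, γ^t·E[r] = -0.951289, running G = -4.329414
t=3: π = [0.5708, 0.1865, 0.2427], E[r] = -1.9438, γ^t·E[r] = -0.666740, running G = -4.996154
t=4: π = [0.5714, 0.1857, 0.2430], E[r] = -1.9427, γ^t·E[r] = -0.466439, running G = -5.462593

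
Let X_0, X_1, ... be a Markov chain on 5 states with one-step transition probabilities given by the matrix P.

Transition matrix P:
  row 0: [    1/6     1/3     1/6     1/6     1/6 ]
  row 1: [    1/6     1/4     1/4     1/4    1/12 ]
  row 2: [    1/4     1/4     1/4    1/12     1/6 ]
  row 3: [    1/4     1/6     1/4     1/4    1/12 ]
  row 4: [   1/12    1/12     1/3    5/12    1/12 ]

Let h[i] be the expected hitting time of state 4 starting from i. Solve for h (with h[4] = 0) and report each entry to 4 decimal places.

First-step conditioning: h[4] = 0; for i ≠ 4, h[i] = 1 + Σ_k P[i][k]·h[k].
  h[0] = 1 + 1/6·h[0] + 1/3·h[1] + 1/6·h[2] + 1/6·h[3]
  h[1] = 1 + 1/6·h[0] + 1/4·h[1] + 1/4·h[2] + 1/4·h[3]
  h[2] = 1 + 1/4·h[0] + 1/4·h[1] + 1/4·h[2] + 1/12·h[3]
  h[3] = 1 + 1/4·h[0] + 1/6·h[1] + 1/4·h[2] + 1/4·h[3]
Solving the 4×4 linear system over states ≠ 4 gives exactly h = [2427/314, 2625/314, 4785/628, 5217/628, 0] (h[4] = 0 is the target).

h = [7.7293, 8.3599, 7.6194, 8.3073, 0.0000]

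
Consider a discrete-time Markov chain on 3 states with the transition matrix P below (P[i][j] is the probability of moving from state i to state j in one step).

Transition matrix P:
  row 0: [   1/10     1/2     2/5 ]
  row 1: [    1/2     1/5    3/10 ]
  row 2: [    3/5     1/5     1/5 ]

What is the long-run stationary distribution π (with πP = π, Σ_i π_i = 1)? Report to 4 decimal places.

Balance equations π_j = Σ_i π_i·P[i][j]:
  π_0 = 1/10·π_0 + 1/2·π_1 + 3/5·π_2
  π_1 = 1/2·π_0 + 1/5·π_1 + 1/5·π_2
  normalize: π_0 + π_1 + π_2 = 1
Solving the linear system gives exactly π = [58/153, 16/51, 47/153].

π = [0.3791, 0.3137, 0.3072]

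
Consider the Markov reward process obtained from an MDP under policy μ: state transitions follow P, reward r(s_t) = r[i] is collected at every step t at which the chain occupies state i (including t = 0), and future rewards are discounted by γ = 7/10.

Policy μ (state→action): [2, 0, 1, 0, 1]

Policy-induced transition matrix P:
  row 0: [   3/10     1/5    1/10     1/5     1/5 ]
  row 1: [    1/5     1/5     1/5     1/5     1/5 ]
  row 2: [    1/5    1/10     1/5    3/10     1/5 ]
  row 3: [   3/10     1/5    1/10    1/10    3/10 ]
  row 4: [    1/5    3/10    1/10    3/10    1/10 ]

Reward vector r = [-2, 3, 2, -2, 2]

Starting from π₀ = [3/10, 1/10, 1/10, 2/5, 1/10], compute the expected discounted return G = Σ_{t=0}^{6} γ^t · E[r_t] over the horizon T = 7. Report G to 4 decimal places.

G = 0.0840

t=0: π = [0.3000, 0.1000, 0.1000, 0.4000, 0.1000], E[r] = -0.7000, γ^t·E[r] = -0.700000, running G = -0.700000
t=1: π = [0.2700, 0.2000, 0.1200, 0.1800, 0.2300], E[r] = 0.4000, γ^t·E[r] = 0.280000, running G = -0.420000
t=2: π = [0.2450, 0.2110, 0.1320, 0.2170, 0.1950], E[r] = 0.3630, γ^t·E[r] = 0.177870, running G = -0.242130
t=3: π = [0.2462, 0.2063, 0.1343, 0.2110, 0.2022], E[r] = 0.3775, γ^t·E[r] = 0.129483, running G = -0.112648
t=4: π = [0.2457, 0.2068, 0.1341, 0.2126, 0.2009], E[r] = 0.3737, γ^t·E[r] = 0.089728, running G = -0.022920
t=5: π = [0.2458, 0.2067, 0.1341, 0.2122, 0.2012], E[r] = 0.3744, γ^t·E[r] = 0.062928, running G = 0.040009
t=6: π = [0.2458, 0.2067, 0.1341, 0.2123, 0.2011], E[r] = 0.3743, γ^t·E[r] = 0.044033, running G = 0.084042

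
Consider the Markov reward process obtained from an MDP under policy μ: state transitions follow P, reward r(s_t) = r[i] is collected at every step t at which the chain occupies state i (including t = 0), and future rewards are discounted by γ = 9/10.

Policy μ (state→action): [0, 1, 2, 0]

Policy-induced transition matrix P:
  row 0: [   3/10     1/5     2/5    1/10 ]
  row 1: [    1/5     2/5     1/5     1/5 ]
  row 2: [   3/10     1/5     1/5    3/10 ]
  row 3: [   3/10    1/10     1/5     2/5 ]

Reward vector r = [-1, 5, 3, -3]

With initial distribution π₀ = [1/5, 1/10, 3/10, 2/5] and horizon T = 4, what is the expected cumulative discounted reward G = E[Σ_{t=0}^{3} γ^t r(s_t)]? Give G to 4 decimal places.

G = 1.6381

t=0: π = [0.2000, 0.1000, 0.3000, 0.4000], E[r] = 0.0000, γ^t·E[r] = 0.000000, running G = 0.000000
t=1: π = [0.2900, 0.1800, 0.2400, 0.2900], E[r] = 0.4600, γ^t·E[r] = 0.414000, running G = 0.414000
t=2: π = [0.2820, 0.2070, 0.2580, 0.2530], E[r] = 0.7680, γ^t·E[r] = 0.622080, running G = 1.036080
t=3: π = [0.2793, 0.2161, 0.2564, 0.2482], E[r] = 0.8258, γ^t·E[r] = 0.602008, running G = 1.638088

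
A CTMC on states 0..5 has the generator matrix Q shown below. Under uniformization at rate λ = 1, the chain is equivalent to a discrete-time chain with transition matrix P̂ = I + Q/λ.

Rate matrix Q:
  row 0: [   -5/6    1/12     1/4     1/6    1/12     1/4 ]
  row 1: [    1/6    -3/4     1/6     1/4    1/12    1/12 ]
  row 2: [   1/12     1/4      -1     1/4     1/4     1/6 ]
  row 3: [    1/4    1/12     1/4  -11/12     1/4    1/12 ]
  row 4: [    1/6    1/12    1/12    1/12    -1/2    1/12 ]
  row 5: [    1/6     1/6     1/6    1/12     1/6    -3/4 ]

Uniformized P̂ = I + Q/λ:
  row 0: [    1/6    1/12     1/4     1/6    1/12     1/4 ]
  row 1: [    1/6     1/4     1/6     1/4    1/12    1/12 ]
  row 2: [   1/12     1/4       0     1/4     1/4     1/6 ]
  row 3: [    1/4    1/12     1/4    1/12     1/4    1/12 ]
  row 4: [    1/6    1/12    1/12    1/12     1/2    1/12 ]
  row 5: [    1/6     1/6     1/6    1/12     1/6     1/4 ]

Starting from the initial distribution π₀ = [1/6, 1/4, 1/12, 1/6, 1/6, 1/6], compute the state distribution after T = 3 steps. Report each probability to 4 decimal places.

π = [0.1669, 0.1454, 0.1486, 0.1467, 0.2440, 0.1484]

t=0: π = [0.1667, 0.2500, 0.0833, 0.1667, 0.1667, 0.1667]
t=1: π = [0.1736, 0.1528, 0.1667, 0.1528, 0.2083, 0.1458]
t=2: π = [0.1655, 0.1487, 0.1487, 0.1510, 0.2355, 0.1505]
t=3: π = [0.1669, 0.1454, 0.1486, 0.1467, 0.2440, 0.1484]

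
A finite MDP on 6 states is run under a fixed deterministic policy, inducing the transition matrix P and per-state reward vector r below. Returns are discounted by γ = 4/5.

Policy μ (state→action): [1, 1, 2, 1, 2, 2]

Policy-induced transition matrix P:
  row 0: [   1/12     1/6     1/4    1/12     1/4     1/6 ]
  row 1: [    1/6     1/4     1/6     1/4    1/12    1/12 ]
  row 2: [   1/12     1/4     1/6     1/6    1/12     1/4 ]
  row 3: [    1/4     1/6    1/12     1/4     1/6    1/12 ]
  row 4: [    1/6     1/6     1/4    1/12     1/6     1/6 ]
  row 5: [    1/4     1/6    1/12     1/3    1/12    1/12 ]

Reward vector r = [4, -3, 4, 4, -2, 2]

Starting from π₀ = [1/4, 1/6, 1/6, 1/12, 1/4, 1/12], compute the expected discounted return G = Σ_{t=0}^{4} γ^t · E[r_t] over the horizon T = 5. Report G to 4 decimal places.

t=0: π = [0.2500, 0.1667, 0.1667, 0.0833, 0.2500, 0.0833], E[r] = 1.1667, γ^t·E[r] = 1.166667, running G = 1.166667
t=1: π = [0.1458, 0.1944, 0.1944, 0.1597, 0.1528, 0.1528], E[r] = 1.4167, γ^t·E[r] = 1.133333, running G = 2.300000
t=2: π = [0.1644, 0.1991, 0.1655, 0.1968, 0.1337, 0.1406], E[r] = 1.5231, γ^t·E[r] = 0.974815, running G = 3.274815
t=3: π = [0.1673, 0.1970, 0.1634, 0.1983, 0.1383, 0.1358], E[r] = 1.5196, γ^t·E[r] = 0.778025, running G = 4.052840
t=4: π = [0.1669, 0.1967, 0.1643, 0.1968, 0.1393, 0.1360], E[r] = 1.5155, γ^t·E[r] = 0.620737, running G = 4.673577

G = 4.6736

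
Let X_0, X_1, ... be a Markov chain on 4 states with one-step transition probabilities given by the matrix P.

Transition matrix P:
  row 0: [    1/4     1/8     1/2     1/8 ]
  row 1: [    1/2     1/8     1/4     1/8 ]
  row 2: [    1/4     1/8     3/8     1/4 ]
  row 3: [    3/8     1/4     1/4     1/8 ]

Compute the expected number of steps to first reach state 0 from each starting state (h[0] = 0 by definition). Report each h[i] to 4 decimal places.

h = [0.0000, 2.4481, 3.1913, 2.7541]

First-step conditioning: h[0] = 0; for i ≠ 0, h[i] = 1 + Σ_k P[i][k]·h[k].
  h[1] = 1 + 1/8·h[1] + 1/4·h[2] + 1/8·h[3]
  h[2] = 1 + 1/8·h[1] + 3/8·h[2] + 1/4·h[3]
  h[3] = 1 + 1/4·h[1] + 1/4·h[2] + 1/8·h[3]
Solving the 3×3 linear system over states ≠ 0 gives exactly h = [0, 448/183, 584/183, 168/61] (h[0] = 0 is the target).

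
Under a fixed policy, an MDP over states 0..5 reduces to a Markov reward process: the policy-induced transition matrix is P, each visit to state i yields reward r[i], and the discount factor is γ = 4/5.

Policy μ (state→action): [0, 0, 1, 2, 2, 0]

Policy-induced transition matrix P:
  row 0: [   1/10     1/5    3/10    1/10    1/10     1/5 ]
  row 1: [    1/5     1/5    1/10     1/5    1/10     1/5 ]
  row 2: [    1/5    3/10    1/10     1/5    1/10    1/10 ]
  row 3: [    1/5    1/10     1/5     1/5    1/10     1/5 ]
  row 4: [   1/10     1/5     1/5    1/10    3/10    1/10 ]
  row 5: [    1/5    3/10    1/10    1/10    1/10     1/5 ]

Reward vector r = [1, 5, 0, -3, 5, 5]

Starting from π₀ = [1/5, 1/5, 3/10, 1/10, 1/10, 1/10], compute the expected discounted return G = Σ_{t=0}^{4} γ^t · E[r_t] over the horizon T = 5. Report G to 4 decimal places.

G = 7.2448

t=0: π = [0.2000, 0.2000, 0.3000, 0.1000, 0.1000, 0.1000], E[r] = 1.9000, γ^t·E[r] = 1.900000, running G = 1.900000
t=1: π = [0.1700, 0.2300, 0.1600, 0.1600, 0.1200, 0.1600], E[r] = 2.2400, γ^t·E[r] = 1.792000, running G = 3.692000
t=2: π = [0.1710, 0.2160, 0.1620, 0.1550, 0.1240, 0.1720], E[r] = 2.2660, γ^t·E[r] = 1.450240, running G = 5.142240
t=3: π = [0.1705, 0.2179, 0.1621, 0.1533, 0.1248, 0.1714], E[r] = 2.2811, γ^t·E[r] = 1.167923, running G = 6.310163
t=4: π = [0.1705, 0.2180, 0.1619, 0.1533, 0.1250, 0.1713], E[r] = 2.2819, γ^t·E[r] = 0.934679, running G = 7.244842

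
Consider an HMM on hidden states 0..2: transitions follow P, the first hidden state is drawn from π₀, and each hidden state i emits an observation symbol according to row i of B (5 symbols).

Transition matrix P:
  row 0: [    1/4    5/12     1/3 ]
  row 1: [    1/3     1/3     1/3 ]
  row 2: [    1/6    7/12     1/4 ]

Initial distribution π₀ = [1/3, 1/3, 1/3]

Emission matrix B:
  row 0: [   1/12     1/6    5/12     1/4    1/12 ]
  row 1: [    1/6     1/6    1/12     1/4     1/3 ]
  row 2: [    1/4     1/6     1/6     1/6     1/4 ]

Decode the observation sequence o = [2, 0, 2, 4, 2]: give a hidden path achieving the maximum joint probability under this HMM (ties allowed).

t=0: δ = [1.389e-01, 2.778e-02, 5.556e-02]  (obs o_0=2)
t=1: δ = [2.894e-03, 9.645e-03, 1.157e-02]  ψ = [0, 0, 0]  (obs o_1=0)
t=2: δ = [1.340e-03, 5.626e-04, 5.358e-04]  ψ = [1, 2, 1]  (obs o_2=2)
t=3: δ = [2.791e-05, 1.861e-04, 1.116e-04]  ψ = [0, 0, 0]  (obs o_3=4)
t=4: δ = [2.584e-05, 5.427e-06, 1.034e-05]  ψ = [1, 2, 1]  (obs o_4=2)
backtrack: best end state = 0; path = [0, 1, 0, 1, 0]

path = [0, 1, 0, 1, 0]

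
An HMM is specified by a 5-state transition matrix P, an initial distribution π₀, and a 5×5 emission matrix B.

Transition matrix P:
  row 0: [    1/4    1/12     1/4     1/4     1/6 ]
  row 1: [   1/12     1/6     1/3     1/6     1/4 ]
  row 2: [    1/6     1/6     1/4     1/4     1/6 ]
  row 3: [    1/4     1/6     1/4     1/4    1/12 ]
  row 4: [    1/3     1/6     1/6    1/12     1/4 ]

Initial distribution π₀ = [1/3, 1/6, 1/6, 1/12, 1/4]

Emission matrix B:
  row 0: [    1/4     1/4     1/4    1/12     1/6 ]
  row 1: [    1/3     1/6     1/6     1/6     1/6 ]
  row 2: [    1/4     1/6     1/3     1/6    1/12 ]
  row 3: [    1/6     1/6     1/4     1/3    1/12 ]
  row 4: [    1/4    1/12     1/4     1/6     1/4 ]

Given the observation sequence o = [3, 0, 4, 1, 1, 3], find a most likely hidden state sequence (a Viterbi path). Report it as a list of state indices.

path = [4, 4, 4, 0, 0, 3]

t=0: δ = [2.778e-02, 2.778e-02, 2.778e-02, 2.778e-02, 4.167e-02]  (obs o_0=3)
t=1: δ = [3.472e-03, 2.315e-03, 2.315e-03, 1.157e-03, 2.604e-03]  ψ = [4, 4, 1, 0, 4]  (obs o_1=0)
t=2: δ = [1.447e-04, 7.234e-05, 7.234e-05, 7.234e-05, 1.628e-04]  ψ = [0, 4, 0, 0, 4]  (obs o_2=4)
t=3: δ = [1.356e-05, 4.521e-06, 6.028e-06, 6.028e-06, 3.391e-06]  ψ = [4, 4, 0, 0, 4]  (obs o_3=1)
t=4: δ = [8.477e-07, 1.884e-07, 5.651e-07, 5.651e-07, 1.884e-07]  ψ = [0, 0, 0, 0, 0]  (obs o_4=1)
t=5: δ = [1.766e-08, 1.570e-08, 3.532e-08, 7.064e-08, 2.355e-08]  ψ = [0, 2, 0, 0, 0]  (obs o_5=3)
backtrack: best end state = 3; path = [4, 4, 4, 0, 0, 3]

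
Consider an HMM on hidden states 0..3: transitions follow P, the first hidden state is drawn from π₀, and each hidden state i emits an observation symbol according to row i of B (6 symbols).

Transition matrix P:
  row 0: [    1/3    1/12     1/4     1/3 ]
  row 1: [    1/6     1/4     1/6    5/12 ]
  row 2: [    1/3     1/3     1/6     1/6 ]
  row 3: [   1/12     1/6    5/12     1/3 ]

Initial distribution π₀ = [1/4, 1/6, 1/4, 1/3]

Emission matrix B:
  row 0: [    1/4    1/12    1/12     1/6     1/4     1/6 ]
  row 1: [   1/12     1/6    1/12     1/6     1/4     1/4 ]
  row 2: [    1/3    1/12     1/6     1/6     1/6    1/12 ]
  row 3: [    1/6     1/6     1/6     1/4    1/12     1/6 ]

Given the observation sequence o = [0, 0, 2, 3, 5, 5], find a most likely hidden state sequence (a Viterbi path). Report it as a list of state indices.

t=0: δ = [6.250e-02, 1.389e-02, 8.333e-02, 5.556e-02]  (obs o_0=0)
t=1: δ = [6.944e-03, 2.315e-03, 7.716e-03, 3.472e-03]  ψ = [2, 2, 3, 0]  (obs o_1=0)
t=2: δ = [2.143e-04, 2.143e-04, 2.894e-04, 3.858e-04]  ψ = [2, 2, 0, 0]  (obs o_2=2)
t=3: δ = [1.608e-05, 1.608e-05, 2.679e-05, 3.215e-05]  ψ = [2, 2, 3, 3]  (obs o_3=3)
t=4: δ = [1.488e-06, 2.233e-06, 1.116e-06, 1.786e-06]  ψ = [2, 2, 3, 3]  (obs o_4=5)
t=5: δ = [8.269e-08, 1.395e-07, 6.202e-08, 1.550e-07]  ψ = [0, 1, 3, 1]  (obs o_5=5)
backtrack: best end state = 3; path = [2, 0, 3, 2, 1, 3]

path = [2, 0, 3, 2, 1, 3]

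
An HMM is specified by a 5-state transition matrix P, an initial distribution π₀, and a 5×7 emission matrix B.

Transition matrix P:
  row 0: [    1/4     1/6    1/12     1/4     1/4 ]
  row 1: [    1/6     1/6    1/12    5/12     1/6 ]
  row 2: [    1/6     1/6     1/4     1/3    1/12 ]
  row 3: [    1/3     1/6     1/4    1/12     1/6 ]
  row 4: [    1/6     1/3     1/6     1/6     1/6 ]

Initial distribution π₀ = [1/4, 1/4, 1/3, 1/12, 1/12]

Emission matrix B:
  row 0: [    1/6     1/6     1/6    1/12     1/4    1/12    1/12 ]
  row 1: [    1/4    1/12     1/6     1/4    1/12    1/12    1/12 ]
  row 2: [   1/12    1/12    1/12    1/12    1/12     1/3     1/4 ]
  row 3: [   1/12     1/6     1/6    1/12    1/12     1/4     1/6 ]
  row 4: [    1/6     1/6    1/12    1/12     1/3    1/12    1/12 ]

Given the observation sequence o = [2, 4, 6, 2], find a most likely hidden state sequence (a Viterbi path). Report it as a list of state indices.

t=0: δ = [4.167e-02, 4.167e-02, 2.778e-02, 1.389e-02, 6.944e-03]  (obs o_0=2)
t=1: δ = [2.604e-03, 5.787e-04, 5.787e-04, 1.447e-03, 3.472e-03]  ψ = [0, 0, 2, 1, 0]  (obs o_1=4)
t=2: δ = [5.425e-05, 9.645e-05, 1.447e-04, 1.085e-04, 5.425e-05]  ψ = [0, 4, 4, 0, 0]  (obs o_2=6)
t=3: δ = [6.028e-06, 4.019e-06, 3.014e-06, 8.038e-06, 1.507e-06]  ψ = [3, 2, 2, 2, 3]  (obs o_3=2)
backtrack: best end state = 3; path = [0, 4, 2, 3]

path = [0, 4, 2, 3]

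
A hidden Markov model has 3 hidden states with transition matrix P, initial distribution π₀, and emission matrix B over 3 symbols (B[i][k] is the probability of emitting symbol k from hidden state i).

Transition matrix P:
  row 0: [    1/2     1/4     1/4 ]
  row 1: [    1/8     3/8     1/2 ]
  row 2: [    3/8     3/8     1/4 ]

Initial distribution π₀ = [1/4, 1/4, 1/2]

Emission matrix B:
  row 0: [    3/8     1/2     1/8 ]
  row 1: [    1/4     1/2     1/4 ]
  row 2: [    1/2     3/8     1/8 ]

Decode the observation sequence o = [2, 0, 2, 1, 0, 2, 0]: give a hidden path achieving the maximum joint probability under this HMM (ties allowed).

t=0: δ = [3.125e-02, 6.250e-02, 6.250e-02]  (obs o_0=2)
t=1: δ = [8.789e-03, 5.859e-03, 1.562e-02]  ψ = [2, 1, 1]  (obs o_1=0)
t=2: δ = [7.324e-04, 1.465e-03, 4.883e-04]  ψ = [2, 2, 2]  (obs o_2=2)
t=3: δ = [1.831e-04, 2.747e-04, 2.747e-04]  ψ = [0, 1, 1]  (obs o_3=1)
t=4: δ = [3.862e-05, 2.575e-05, 6.866e-05]  ψ = [2, 1, 1]  (obs o_4=0)
t=5: δ = [3.219e-06, 6.437e-06, 2.146e-06]  ψ = [2, 2, 2]  (obs o_5=2)
t=6: δ = [6.035e-07, 6.035e-07, 1.609e-06]  ψ = [0, 1, 1]  (obs o_6=0)
backtrack: best end state = 2; path = [1, 2, 1, 1, 2, 1, 2]

path = [1, 2, 1, 1, 2, 1, 2]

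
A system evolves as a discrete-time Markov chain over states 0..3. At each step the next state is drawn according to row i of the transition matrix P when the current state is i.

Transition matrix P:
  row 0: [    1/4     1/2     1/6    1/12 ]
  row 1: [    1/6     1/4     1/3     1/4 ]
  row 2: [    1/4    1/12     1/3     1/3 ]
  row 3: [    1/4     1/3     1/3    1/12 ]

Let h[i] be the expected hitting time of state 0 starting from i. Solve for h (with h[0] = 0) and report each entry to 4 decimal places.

h = [0.0000, 4.6667, 4.2500, 4.3333]

First-step conditioning: h[0] = 0; for i ≠ 0, h[i] = 1 + Σ_k P[i][k]·h[k].
  h[1] = 1 + 1/4·h[1] + 1/3·h[2] + 1/4·h[3]
  h[2] = 1 + 1/12·h[1] + 1/3·h[2] + 1/3·h[3]
  h[3] = 1 + 1/3·h[1] + 1/3·h[2] + 1/12·h[3]
Solving the 3×3 linear system over states ≠ 0 gives exactly h = [0, 14/3, 17/4, 13/3] (h[0] = 0 is the target).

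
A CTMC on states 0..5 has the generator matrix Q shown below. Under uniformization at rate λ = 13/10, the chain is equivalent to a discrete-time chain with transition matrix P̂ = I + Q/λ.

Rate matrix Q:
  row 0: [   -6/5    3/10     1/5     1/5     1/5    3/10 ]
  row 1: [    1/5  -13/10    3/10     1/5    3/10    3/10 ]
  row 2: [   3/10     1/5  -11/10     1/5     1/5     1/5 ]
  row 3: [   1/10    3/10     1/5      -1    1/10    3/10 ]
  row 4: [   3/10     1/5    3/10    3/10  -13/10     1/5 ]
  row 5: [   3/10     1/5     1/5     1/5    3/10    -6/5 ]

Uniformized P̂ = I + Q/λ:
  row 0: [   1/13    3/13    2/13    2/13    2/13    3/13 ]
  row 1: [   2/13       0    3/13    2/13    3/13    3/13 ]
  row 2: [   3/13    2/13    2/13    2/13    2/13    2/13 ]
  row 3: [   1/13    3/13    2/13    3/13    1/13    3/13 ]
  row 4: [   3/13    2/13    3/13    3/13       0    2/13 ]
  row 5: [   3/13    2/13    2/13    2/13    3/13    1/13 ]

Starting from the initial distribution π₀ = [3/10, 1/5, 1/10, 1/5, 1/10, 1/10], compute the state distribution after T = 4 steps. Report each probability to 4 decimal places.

π = [0.1657, 0.1562, 0.1769, 0.1786, 0.1439, 0.1786]

t=0: π = [0.3000, 0.2000, 0.1000, 0.2000, 0.1000, 0.1000]
t=1: π = [0.1385, 0.1615, 0.1769, 0.1769, 0.1462, 0.2000]
t=2: π = [0.1698, 0.1533, 0.1775, 0.1787, 0.1456, 0.1751]
t=3: π = [0.1654, 0.1571, 0.1768, 0.1788, 0.1430, 0.1790]
t=4: π = [0.1657, 0.1562, 0.1769, 0.1786, 0.1439, 0.1786]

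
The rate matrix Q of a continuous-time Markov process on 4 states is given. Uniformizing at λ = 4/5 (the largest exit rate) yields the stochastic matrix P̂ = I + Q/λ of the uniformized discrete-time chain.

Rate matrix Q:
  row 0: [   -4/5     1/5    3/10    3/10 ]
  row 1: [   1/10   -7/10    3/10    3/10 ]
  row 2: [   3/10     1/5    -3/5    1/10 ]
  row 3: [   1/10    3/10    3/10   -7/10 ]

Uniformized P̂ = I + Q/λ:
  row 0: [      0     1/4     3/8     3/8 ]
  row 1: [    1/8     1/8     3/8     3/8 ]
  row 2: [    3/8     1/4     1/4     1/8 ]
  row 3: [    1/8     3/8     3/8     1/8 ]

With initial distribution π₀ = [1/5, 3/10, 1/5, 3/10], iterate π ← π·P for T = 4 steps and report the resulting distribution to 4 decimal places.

π = [0.1854, 0.2486, 0.3333, 0.2326]

t=0: π = [0.2000, 0.3000, 0.2000, 0.3000]
t=1: π = [0.1500, 0.2500, 0.3500, 0.2500]
t=2: π = [0.1938, 0.2500, 0.3313, 0.2250]
t=3: π = [0.1836, 0.2469, 0.3336, 0.2359]
t=4: π = [0.1854, 0.2486, 0.3333, 0.2326]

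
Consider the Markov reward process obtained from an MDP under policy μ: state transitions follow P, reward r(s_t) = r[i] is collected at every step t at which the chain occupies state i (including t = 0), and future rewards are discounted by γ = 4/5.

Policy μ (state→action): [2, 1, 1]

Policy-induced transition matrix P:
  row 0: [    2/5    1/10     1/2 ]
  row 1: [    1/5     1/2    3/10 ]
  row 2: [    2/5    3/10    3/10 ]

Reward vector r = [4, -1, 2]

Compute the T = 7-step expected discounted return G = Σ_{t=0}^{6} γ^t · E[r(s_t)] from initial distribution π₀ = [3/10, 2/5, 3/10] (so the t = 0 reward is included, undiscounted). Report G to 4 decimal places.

t=0: π = [0.3000, 0.4000, 0.3000], E[r] = 1.4000, γ^t·E[r] = 1.400000, running G = 1.400000
t=1: π = [0.3200, 0.3200, 0.3600], E[r] = 1.6800, γ^t·E[r] = 1.344000, running G = 2.744000
t=2: π = [0.3360, 0.3000, 0.3640], E[r] = 1.7720, γ^t·E[r] = 1.134080, running G = 3.878080
t=3: π = [0.3400, 0.2928, 0.3672], E[r] = 1.8016, γ^t·E[r] = 0.922419, running G = 4.800499
t=4: π = [0.3414, 0.2906, 0.3680], E[r] = 1.8112, γ^t·E[r] = 0.741868, running G = 5.542367
t=5: π = [0.3419, 0.2898, 0.3683], E[r] = 1.8143, γ^t·E[r] = 0.594511, running G = 6.136878
t=6: π = [0.3420, 0.2896, 0.3684], E[r] = 1.8153, γ^t·E[r] = 0.475872, running G = 6.612750

G = 6.6128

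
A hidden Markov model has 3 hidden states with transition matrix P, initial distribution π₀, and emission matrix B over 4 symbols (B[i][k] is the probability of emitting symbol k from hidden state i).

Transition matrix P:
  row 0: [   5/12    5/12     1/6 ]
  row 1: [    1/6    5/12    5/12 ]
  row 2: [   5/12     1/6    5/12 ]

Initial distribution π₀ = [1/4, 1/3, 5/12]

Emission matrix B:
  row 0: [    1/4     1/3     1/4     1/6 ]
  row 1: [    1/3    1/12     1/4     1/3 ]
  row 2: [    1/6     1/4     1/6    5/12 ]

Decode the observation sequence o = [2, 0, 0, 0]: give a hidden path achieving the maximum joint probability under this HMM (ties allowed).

path = [1, 1, 1, 1]

t=0: δ = [6.250e-02, 8.333e-02, 6.944e-02]  (obs o_0=2)
t=1: δ = [7.234e-03, 1.157e-02, 5.787e-03]  ψ = [2, 1, 1]  (obs o_1=0)
t=2: δ = [7.535e-04, 1.608e-03, 8.038e-04]  ψ = [0, 1, 1]  (obs o_2=0)
t=3: δ = [8.372e-05, 2.233e-04, 1.116e-04]  ψ = [2, 1, 1]  (obs o_3=0)
backtrack: best end state = 1; path = [1, 1, 1, 1]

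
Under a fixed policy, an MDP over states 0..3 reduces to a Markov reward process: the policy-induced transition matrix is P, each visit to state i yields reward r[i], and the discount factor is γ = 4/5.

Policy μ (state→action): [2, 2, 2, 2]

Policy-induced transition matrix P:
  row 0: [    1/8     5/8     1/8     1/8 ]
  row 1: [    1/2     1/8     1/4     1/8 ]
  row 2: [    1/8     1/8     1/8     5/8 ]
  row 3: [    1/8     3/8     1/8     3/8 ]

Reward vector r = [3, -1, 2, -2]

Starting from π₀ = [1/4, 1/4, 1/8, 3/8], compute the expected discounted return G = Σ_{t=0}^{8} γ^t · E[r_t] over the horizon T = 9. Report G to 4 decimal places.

t=0: π = [0.2500, 0.2500, 0.1250, 0.3750], E[r] = 0.0000, γ^t·E[r] = 0.000000, running G = 0.000000
t=1: π = [0.2188, 0.3438, 0.1563, 0.2813], E[r] = 0.0625, γ^t·E[r] = 0.050000, running G = 0.050000
t=2: π = [0.2539, 0.3047, 0.1680, 0.2734], E[r] = 0.2461, γ^t·E[r] = 0.157500, running G = 0.207500
t=3: π = [0.2393, 0.3203, 0.1631, 0.2773], E[r] = 0.1689, γ^t·E[r] = 0.086500, running G = 0.294000
t=4: π = [0.2451, 0.3140, 0.1650, 0.2759], E[r] = 0.1997, γ^t·E[r] = 0.081800, running G = 0.375800
t=5: π = [0.2427, 0.3165, 0.1642, 0.2765], E[r] = 0.1872, γ^t·E[r] = 0.061340, running G = 0.437140
t=6: π = [0.2437, 0.3155, 0.1646, 0.2762], E[r] = 0.1922, γ^t·E[r] = 0.050396, running G = 0.487536
t=7: π = [0.2433, 0.3159, 0.1644, 0.2763], E[r] = 0.1902, γ^t·E[r] = 0.039888, running G = 0.527424
t=8: π = [0.2435, 0.3157, 0.1645, 0.2763], E[r] = 0.1910, γ^t·E[r] = 0.032049, running G = 0.559473

G = 0.5595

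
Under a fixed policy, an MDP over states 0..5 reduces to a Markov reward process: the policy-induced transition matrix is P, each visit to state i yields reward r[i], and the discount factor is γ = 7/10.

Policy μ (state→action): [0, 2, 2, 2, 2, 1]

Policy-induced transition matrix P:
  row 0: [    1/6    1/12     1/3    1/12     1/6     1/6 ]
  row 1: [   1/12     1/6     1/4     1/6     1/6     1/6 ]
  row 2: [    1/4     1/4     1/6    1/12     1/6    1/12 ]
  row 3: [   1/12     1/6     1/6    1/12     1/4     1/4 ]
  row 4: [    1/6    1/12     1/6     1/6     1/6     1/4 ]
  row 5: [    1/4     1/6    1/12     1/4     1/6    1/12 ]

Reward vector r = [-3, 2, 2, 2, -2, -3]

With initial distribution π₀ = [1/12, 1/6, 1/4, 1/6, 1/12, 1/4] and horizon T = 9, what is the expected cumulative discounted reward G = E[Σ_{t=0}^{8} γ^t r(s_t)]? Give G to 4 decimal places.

G = -0.8298

t=0: π = [0.0833, 0.1667, 0.2500, 0.1667, 0.0833, 0.2500], E[r] = 0.0000, γ^t·E[r] = 0.000000, running G = 0.000000
t=1: π = [0.1806, 0.1736, 0.1736, 0.1458, 0.1806, 0.1458], E[r] = -0.3542, γ^t·E[r] = -0.247917, running G = -0.247917
t=2: π = [0.1667, 0.1510, 0.1991, 0.1372, 0.1788, 0.1672], E[r] = -0.3848, γ^t·E[r] = -0.188571, running G = -0.436487
t=3: π = [0.1732, 0.1545, 0.1931, 0.1387, 0.1781, 0.1625], E[r] = -0.3906, γ^t·E[r] = -0.133984, running G = -0.570472
t=4: π = [0.1719, 0.1535, 0.1949, 0.1381, 0.1782, 0.1634], E[r] = -0.3894, γ^t·E[r] = -0.093498, running G = -0.663969
t=5: π = [0.1722, 0.1537, 0.1945, 0.1382, 0.1782, 0.1632], E[r] = -0.3897, γ^t·E[r] = -0.065494, running G = -0.729463
t=6: π = [0.1721, 0.1537, 0.1946, 0.1382, 0.1782, 0.1632], E[r] = -0.3896, γ^t·E[r] = -0.045835, running G = -0.775298
t=7: π = [0.1722, 0.1537, 0.1946, 0.1382, 0.1782, 0.1632], E[r] = -0.3896, γ^t·E[r] = -0.032086, running G = -0.807384
t=8: π = [0.1722, 0.1537, 0.1946, 0.1382, 0.1782, 0.1632], E[r] = -0.3896, γ^t·E[r] = -0.022460, running G = -0.829844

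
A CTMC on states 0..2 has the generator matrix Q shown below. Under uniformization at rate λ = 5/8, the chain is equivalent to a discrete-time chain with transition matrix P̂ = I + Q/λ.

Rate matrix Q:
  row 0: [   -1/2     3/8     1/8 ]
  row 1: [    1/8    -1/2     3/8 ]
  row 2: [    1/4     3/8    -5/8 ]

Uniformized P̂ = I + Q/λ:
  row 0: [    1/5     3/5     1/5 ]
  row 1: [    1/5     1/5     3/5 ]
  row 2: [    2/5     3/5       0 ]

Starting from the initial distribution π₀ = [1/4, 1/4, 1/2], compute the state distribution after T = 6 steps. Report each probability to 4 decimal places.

π = [0.2612, 0.4278, 0.3110]

t=0: π = [0.2500, 0.2500, 0.5000]
t=1: π = [0.3000, 0.5000, 0.2000]
t=2: π = [0.2400, 0.4000, 0.3600]
t=3: π = [0.2720, 0.4400, 0.2880]
t=4: π = [0.2576, 0.4240, 0.3184]
t=5: π = [0.2637, 0.4304, 0.3059]
t=6: π = [0.2612, 0.4278, 0.3110]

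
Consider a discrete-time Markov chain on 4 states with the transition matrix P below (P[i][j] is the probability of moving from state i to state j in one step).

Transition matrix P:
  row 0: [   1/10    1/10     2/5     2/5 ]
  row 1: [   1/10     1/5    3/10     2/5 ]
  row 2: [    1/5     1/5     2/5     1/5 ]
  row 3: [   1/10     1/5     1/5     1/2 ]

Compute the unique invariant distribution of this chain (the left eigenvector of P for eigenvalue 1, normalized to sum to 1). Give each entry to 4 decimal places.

Balance equations π_j = Σ_i π_i·P[i][j]:
  π_0 = 1/10·π_0 + 1/10·π_1 + 1/5·π_2 + 1/10·π_3
  π_1 = 1/10·π_0 + 1/5·π_1 + 1/5·π_2 + 1/5·π_3
  π_2 = 2/5·π_0 + 3/10·π_1 + 2/5·π_2 + 1/5·π_3
  normalize: π_0 + π_1 + π_2 + π_3 = 1
Solving the linear system gives exactly π = [102/781, 146/781, 239/781, 294/781].

π = [0.1306, 0.1869, 0.3060, 0.3764]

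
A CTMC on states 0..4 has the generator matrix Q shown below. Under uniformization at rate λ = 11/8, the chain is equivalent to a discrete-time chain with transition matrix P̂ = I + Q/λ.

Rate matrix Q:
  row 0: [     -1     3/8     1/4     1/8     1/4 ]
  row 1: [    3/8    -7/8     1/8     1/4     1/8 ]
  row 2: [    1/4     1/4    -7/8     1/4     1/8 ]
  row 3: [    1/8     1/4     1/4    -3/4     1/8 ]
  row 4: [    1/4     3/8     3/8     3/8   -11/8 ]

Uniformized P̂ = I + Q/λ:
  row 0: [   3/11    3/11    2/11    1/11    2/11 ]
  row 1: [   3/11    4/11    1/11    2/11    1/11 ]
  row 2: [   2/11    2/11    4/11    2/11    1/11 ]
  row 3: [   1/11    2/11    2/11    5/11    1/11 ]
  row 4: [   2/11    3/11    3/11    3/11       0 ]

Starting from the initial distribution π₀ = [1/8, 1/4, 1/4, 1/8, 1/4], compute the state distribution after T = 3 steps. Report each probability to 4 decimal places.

π = [0.2024, 0.2560, 0.2055, 0.2360, 0.1001]

t=0: π = [0.1250, 0.2500, 0.2500, 0.1250, 0.2500]
t=1: π = [0.2045, 0.2614, 0.2273, 0.2273, 0.0795]
t=2: π = [0.2035, 0.2552, 0.2066, 0.2324, 0.1023]
t=3: π = [0.2024, 0.2560, 0.2055, 0.2360, 0.1001]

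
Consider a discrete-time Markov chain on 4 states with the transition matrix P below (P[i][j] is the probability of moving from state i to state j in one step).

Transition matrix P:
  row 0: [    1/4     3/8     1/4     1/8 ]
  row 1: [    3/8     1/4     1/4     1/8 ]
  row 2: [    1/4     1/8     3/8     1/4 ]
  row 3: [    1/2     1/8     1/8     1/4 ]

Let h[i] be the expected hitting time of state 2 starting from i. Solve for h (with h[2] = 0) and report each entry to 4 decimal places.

First-step conditioning: h[2] = 0; for i ≠ 2, h[i] = 1 + Σ_k P[i][k]·h[k].
  h[0] = 1 + 1/4·h[0] + 3/8·h[1] + 1/8·h[3]
  h[1] = 1 + 3/8·h[0] + 1/4·h[1] + 1/8·h[3]
  h[3] = 1 + 1/2·h[0] + 1/8·h[1] + 1/4·h[3]
Solving the 3×3 linear system over states ≠ 2 gives exactly h = [56/13, 56/13, 0, 64/13] (h[2] = 0 is the target).

h = [4.3077, 4.3077, 0.0000, 4.9231]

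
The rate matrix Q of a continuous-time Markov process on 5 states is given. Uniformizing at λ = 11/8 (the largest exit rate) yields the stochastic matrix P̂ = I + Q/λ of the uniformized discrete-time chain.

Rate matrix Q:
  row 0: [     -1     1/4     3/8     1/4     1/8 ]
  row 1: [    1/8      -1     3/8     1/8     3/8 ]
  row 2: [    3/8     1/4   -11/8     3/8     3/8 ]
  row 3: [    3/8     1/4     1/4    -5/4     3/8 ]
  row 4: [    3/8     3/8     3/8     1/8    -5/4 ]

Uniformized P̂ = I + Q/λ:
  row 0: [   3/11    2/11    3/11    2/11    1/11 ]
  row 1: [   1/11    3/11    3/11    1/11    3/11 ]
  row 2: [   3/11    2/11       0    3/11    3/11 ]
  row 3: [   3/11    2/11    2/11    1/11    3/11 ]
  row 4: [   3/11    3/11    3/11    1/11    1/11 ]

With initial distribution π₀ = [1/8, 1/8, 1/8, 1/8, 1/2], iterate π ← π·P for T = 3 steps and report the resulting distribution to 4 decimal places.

t=0: π = [0.1250, 0.1250, 0.1250, 0.1250, 0.5000]
t=1: π = [0.2500, 0.2386, 0.2273, 0.1250, 0.1591]
t=2: π = [0.2293, 0.2180, 0.1994, 0.1550, 0.1983]
t=3: π = [0.2331, 0.2197, 0.2043, 0.1480, 0.1950]

π = [0.2331, 0.2197, 0.2043, 0.1480, 0.1950]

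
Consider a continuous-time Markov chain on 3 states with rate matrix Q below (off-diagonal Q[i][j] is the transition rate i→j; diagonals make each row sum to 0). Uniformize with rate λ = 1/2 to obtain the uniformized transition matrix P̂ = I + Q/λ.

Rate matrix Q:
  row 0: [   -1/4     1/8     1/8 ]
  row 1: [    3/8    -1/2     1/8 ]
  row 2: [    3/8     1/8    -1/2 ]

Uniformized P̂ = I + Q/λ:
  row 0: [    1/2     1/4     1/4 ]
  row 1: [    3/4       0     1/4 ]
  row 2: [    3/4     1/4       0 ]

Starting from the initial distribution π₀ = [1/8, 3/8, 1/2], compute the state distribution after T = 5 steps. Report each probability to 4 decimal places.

π = [0.6005, 0.1998, 0.1997]

t=0: π = [0.1250, 0.3750, 0.5000]
t=1: π = [0.7188, 0.1563, 0.1250]
t=2: π = [0.5703, 0.2109, 0.2188]
t=3: π = [0.6074, 0.1973, 0.1953]
t=4: π = [0.5981, 0.2007, 0.2012]
t=5: π = [0.6005, 0.1998, 0.1997]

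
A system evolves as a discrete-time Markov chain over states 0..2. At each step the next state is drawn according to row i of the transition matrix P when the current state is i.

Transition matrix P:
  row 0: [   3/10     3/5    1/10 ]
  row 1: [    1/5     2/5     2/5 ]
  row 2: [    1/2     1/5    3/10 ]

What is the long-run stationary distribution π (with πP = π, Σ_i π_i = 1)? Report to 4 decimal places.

π = [0.3148, 0.4074, 0.2778]

Balance equations π_j = Σ_i π_i·P[i][j]:
  π_0 = 3/10·π_0 + 1/5·π_1 + 1/2·π_2
  π_1 = 3/5·π_0 + 2/5·π_1 + 1/5·π_2
  normalize: π_0 + π_1 + π_2 = 1
Solving the linear system gives exactly π = [17/54, 11/27, 5/18].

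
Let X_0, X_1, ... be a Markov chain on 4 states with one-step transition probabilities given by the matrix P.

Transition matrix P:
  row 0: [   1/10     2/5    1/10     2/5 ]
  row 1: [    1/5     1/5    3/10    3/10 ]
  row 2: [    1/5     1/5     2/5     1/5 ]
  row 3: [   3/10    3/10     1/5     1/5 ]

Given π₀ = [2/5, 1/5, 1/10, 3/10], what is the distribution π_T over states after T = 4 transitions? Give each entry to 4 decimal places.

t=0: π = [0.4000, 0.2000, 0.1000, 0.3000]
t=1: π = [0.1900, 0.3100, 0.2000, 0.3000]
t=2: π = [0.2110, 0.2680, 0.2520, 0.2690]
t=3: π = [0.2058, 0.2691, 0.2561, 0.2690]
t=4: π = [0.2063, 0.2681, 0.2576, 0.2681]

π = [0.2063, 0.2681, 0.2576, 0.2681]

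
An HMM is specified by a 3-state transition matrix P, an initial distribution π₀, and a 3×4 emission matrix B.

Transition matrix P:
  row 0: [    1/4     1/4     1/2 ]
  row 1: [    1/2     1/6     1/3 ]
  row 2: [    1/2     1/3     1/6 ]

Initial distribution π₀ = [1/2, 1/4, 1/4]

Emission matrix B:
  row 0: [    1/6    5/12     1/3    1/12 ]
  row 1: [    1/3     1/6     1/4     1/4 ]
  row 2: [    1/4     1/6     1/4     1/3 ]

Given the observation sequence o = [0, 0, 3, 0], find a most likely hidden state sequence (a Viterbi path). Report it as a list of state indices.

t=0: δ = [8.333e-02, 8.333e-02, 6.250e-02]  (obs o_0=0)
t=1: δ = [6.944e-03, 6.944e-03, 1.042e-02]  ψ = [1, 0, 0]  (obs o_1=0)
t=2: δ = [4.340e-04, 8.681e-04, 1.157e-03]  ψ = [2, 2, 0]  (obs o_2=3)
t=3: δ = [9.645e-05, 1.286e-04, 7.234e-05]  ψ = [2, 2, 1]  (obs o_3=0)
backtrack: best end state = 1; path = [1, 0, 2, 1]

path = [1, 0, 2, 1]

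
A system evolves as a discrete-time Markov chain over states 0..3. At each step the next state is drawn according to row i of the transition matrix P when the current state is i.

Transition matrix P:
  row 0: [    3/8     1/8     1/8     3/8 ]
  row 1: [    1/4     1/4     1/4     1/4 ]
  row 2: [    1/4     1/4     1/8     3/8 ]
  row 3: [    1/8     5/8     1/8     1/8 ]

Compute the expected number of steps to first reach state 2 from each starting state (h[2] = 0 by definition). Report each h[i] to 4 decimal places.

h = [6.1667, 5.3333, 0.0000, 5.8333]

First-step conditioning: h[2] = 0; for i ≠ 2, h[i] = 1 + Σ_k P[i][k]·h[k].
  h[0] = 1 + 3/8·h[0] + 1/8·h[1] + 3/8·h[3]
  h[1] = 1 + 1/4·h[0] + 1/4·h[1] + 1/4·h[3]
  h[3] = 1 + 1/8·h[0] + 5/8·h[1] + 1/8·h[3]
Solving the 3×3 linear system over states ≠ 2 gives exactly h = [37/6, 16/3, 0, 35/6] (h[2] = 0 is the target).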